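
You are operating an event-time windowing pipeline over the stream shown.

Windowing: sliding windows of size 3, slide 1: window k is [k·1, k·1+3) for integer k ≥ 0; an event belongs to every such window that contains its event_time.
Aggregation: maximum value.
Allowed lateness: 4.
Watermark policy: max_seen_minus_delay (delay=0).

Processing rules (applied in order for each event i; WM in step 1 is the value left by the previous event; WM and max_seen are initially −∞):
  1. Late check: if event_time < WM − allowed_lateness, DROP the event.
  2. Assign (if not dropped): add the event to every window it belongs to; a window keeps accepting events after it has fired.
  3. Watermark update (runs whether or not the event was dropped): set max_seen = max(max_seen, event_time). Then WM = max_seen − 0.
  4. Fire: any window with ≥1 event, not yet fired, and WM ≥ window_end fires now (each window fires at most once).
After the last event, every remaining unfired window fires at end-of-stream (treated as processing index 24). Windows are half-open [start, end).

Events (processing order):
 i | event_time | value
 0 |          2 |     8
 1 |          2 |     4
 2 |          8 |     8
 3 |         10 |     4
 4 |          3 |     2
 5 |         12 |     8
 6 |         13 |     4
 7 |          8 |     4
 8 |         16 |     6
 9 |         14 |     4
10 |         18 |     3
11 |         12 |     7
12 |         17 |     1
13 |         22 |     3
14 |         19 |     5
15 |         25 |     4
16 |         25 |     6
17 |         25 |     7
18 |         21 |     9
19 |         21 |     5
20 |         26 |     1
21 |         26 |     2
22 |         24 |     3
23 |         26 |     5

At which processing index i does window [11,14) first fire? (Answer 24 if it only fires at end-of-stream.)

i=0 t=2 v=8: → [2,5),[1,4),[0,3); WM=2
i=1 t=2 v=4: → [2,5),[1,4),[0,3); WM=2
i=2 t=8 v=8: → [8,11),[7,10),[6,9); WM=8; [0,3) fires=8 [1,4) fires=8 [2,5) fires=8
i=3 t=10 v=4: → [10,13),[9,12),[8,11); WM=10; [6,9) fires=8 [7,10) fires=8
i=4 t=3 v=2: DROP (t<10-4); WM=10
i=5 t=12 v=8: → [12,15),[11,14),[10,13); WM=12; [8,11) fires=8 [9,12) fires=4
i=6 t=13 v=4: → [13,16),[12,15),[11,14); WM=13; [10,13) fires=8
i=7 t=8 v=4: DROP (t<13-4); WM=13
i=8 t=16 v=6: → [16,19),[15,18),[14,17); WM=16; [11,14) fires=8 [12,15) fires=8 [13,16) fires=4
i=9 t=14 v=4: → [14,17),[13,16),[12,15); WM=16
i=10 t=18 v=3: → [18,21),[17,20),[16,19); WM=18; [14,17) fires=6 [15,18) fires=6
i=11 t=12 v=7: DROP (t<18-4); WM=18
i=12 t=17 v=1: → [17,20),[16,19),[15,18); WM=18
i=13 t=22 v=3: → [22,25),[21,24),[20,23); WM=22; [16,19) fires=6 [17,20) fires=3 [18,21) fires=3
i=14 t=19 v=5: → [19,22),[18,21),[17,20); WM=22; [19,22) fires=5
i=15 t=25 v=4: → [25,28),[24,27),[23,26); WM=25; [20,23) fires=3 [21,24) fires=3 [22,25) fires=3
i=16 t=25 v=6: → [25,28),[24,27),[23,26); WM=25
i=17 t=25 v=7: → [25,28),[24,27),[23,26); WM=25
i=18 t=21 v=9: → [21,24),[20,23),[19,22); WM=25
i=19 t=21 v=5: → [21,24),[20,23),[19,22); WM=25
i=20 t=26 v=1: → [26,29),[25,28),[24,27); WM=26; [23,26) fires=7
i=21 t=26 v=2: → [26,29),[25,28),[24,27); WM=26
i=22 t=24 v=3: → [24,27),[23,26),[22,25); WM=26
i=23 t=26 v=5: → [26,29),[25,28),[24,27); WM=26

8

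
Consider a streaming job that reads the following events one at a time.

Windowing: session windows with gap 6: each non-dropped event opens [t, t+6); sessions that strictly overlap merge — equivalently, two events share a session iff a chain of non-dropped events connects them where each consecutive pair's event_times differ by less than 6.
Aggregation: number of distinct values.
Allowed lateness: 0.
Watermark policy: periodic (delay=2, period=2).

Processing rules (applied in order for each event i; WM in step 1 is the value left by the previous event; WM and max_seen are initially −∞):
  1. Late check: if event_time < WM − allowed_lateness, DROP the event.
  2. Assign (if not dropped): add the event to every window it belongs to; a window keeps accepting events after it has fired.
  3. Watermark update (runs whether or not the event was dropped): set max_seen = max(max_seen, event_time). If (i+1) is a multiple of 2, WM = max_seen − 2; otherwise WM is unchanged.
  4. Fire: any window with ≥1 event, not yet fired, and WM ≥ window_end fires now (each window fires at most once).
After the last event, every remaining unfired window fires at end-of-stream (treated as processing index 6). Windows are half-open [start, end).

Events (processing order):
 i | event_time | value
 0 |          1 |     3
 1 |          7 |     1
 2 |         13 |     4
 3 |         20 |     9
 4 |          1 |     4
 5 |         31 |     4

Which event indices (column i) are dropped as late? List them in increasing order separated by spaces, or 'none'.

4

i=0 t=1 v=3: → [1,7); WM=−∞
i=1 t=7 v=1: → [7,13); WM=5
i=2 t=13 v=4: → [13,19); WM=5
i=3 t=20 v=9: → [20,26); WM=18
i=4 t=1 v=4: DROP (t<18-0); WM=18
i=5 t=31 v=4: → [31,37); WM=29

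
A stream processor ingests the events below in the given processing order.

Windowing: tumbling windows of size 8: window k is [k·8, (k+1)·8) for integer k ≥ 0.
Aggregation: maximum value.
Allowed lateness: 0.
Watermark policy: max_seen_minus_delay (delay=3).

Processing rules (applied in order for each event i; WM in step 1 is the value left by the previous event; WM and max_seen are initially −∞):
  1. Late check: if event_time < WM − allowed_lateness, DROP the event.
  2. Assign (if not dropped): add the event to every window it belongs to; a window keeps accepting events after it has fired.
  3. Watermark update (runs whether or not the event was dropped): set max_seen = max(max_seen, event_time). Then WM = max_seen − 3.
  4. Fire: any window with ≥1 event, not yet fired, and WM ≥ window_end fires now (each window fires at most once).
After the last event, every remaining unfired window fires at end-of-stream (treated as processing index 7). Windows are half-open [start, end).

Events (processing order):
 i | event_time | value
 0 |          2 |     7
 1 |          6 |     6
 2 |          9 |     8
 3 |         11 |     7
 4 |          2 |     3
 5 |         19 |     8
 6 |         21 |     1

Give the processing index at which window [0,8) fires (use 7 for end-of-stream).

i=0 t=2 v=7: → [0,8); WM=-1
i=1 t=6 v=6: → [0,8); WM=3
i=2 t=9 v=8: → [8,16); WM=6
i=3 t=11 v=7: → [8,16); WM=8; [0,8) fires=7
i=4 t=2 v=3: DROP (t<8-0); WM=8
i=5 t=19 v=8: → [16,24); WM=16; [8,16) fires=8
i=6 t=21 v=1: → [16,24); WM=18

3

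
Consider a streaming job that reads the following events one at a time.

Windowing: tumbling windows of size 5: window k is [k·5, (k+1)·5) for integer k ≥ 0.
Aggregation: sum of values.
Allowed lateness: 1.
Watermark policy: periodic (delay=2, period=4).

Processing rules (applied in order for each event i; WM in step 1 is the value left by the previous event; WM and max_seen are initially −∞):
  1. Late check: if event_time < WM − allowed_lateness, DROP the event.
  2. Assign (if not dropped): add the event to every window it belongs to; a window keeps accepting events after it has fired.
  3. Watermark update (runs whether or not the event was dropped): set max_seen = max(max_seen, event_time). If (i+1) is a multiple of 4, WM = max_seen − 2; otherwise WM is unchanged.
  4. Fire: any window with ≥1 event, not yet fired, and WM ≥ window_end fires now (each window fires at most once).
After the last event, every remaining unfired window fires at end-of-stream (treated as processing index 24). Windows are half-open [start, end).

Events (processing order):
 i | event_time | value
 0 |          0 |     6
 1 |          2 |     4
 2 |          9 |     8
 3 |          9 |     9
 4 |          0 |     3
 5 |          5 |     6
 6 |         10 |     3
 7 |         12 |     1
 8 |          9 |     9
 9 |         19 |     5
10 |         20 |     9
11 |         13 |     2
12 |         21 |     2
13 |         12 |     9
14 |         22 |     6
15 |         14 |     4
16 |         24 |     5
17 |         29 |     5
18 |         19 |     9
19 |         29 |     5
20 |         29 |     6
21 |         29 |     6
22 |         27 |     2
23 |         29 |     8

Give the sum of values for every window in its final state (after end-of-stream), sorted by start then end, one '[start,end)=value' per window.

i=0 t=0 v=6: → [0,5); WM=−∞
i=1 t=2 v=4: → [0,5); WM=−∞
i=2 t=9 v=8: → [5,10); WM=−∞
i=3 t=9 v=9: → [5,10); WM=7; [0,5) fires=10
i=4 t=0 v=3: DROP (t<7-1); WM=7
i=5 t=5 v=6: DROP (t<7-1); WM=7
i=6 t=10 v=3: → [10,15); WM=7
i=7 t=12 v=1: → [10,15); WM=10; [5,10) fires=17
i=8 t=9 v=9: → [5,10); WM=10
i=9 t=19 v=5: → [15,20); WM=10
i=10 t=20 v=9: → [20,25); WM=10
i=11 t=13 v=2: → [10,15); WM=18; [10,15) fires=6
i=12 t=21 v=2: → [20,25); WM=18
i=13 t=12 v=9: DROP (t<18-1); WM=18
i=14 t=22 v=6: → [20,25); WM=18
i=15 t=14 v=4: DROP (t<18-1); WM=20; [15,20) fires=5
i=16 t=24 v=5: → [20,25); WM=20
i=17 t=29 v=5: → [25,30); WM=20
i=18 t=19 v=9: → [15,20); WM=20
i=19 t=29 v=5: → [25,30); WM=27; [20,25) fires=22
i=20 t=29 v=6: → [25,30); WM=27
i=21 t=29 v=6: → [25,30); WM=27
i=22 t=27 v=2: → [25,30); WM=27
i=23 t=29 v=8: → [25,30); WM=27

[0,5)=10 [5,10)=26 [10,15)=6 [15,20)=14 [20,25)=22 [25,30)=32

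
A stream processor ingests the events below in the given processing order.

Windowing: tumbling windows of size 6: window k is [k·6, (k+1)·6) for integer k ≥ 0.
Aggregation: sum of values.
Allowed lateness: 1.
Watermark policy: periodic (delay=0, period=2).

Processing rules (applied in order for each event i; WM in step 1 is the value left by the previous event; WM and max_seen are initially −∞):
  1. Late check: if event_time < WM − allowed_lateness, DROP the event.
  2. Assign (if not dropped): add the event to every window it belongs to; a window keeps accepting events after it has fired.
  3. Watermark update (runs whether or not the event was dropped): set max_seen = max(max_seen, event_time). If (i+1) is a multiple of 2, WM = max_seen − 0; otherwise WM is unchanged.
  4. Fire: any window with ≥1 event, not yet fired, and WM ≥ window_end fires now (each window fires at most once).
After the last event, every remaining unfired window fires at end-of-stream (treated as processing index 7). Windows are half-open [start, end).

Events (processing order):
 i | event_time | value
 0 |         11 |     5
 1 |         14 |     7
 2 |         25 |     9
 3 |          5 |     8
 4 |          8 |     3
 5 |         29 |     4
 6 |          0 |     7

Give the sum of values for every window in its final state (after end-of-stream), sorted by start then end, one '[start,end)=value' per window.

i=0 t=11 v=5: → [6,12); WM=−∞
i=1 t=14 v=7: → [12,18); WM=14; [6,12) fires=5
i=2 t=25 v=9: → [24,30); WM=14
i=3 t=5 v=8: DROP (t<14-1); WM=25; [12,18) fires=7
i=4 t=8 v=3: DROP (t<25-1); WM=25
i=5 t=29 v=4: → [24,30); WM=29
i=6 t=0 v=7: DROP (t<29-1); WM=29

[6,12)=5 [12,18)=7 [24,30)=13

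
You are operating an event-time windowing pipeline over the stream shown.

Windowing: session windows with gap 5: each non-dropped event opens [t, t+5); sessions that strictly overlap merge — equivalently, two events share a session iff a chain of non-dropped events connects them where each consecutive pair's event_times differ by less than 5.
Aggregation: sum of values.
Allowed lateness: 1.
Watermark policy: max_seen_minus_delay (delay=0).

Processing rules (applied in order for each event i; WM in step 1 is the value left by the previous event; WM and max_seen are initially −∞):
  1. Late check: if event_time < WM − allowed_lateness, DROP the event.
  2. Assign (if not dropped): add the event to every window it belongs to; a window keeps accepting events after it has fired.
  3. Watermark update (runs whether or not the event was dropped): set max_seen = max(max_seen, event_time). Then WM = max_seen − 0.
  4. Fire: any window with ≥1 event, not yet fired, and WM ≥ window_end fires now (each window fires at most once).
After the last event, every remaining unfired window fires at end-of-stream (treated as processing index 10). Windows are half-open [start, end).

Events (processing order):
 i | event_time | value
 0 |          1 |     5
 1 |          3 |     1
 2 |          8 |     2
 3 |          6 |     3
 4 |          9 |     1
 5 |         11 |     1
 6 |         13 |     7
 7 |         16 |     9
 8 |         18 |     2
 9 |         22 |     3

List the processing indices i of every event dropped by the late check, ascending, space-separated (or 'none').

i=0 t=1 v=5: → [1,6); WM=1
i=1 t=3 v=1: → [1,8); WM=3
i=2 t=8 v=2: → [8,13); WM=8
i=3 t=6 v=3: DROP (t<8-1); WM=8
i=4 t=9 v=1: → [8,14); WM=9
i=5 t=11 v=1: → [8,16); WM=11
i=6 t=13 v=7: → [8,18); WM=13
i=7 t=16 v=9: → [8,21); WM=16
i=8 t=18 v=2: → [8,23); WM=18
i=9 t=22 v=3: → [8,27); WM=22

3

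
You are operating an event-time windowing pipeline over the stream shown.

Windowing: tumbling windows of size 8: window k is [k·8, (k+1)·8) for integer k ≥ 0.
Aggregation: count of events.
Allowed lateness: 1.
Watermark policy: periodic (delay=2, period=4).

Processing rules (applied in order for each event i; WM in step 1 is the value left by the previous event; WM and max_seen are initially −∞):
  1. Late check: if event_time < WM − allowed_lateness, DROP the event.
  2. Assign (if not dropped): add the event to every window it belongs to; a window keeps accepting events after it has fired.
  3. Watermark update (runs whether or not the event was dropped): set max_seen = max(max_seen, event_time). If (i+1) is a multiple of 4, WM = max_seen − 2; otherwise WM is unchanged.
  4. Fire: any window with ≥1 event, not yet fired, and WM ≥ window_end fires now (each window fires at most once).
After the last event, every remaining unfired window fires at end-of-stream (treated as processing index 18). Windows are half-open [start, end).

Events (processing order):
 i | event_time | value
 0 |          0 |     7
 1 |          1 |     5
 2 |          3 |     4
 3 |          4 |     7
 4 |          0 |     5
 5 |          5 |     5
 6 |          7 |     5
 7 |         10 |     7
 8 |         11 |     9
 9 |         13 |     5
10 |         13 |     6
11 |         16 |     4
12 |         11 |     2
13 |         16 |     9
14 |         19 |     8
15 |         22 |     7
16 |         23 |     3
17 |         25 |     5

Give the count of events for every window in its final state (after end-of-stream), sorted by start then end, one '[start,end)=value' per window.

[0,8)=6 [8,16)=4 [16,24)=5 [24,32)=1

i=0 t=0 v=7: → [0,8); WM=−∞
i=1 t=1 v=5: → [0,8); WM=−∞
i=2 t=3 v=4: → [0,8); WM=−∞
i=3 t=4 v=7: → [0,8); WM=2
i=4 t=0 v=5: DROP (t<2-1); WM=2
i=5 t=5 v=5: → [0,8); WM=2
i=6 t=7 v=5: → [0,8); WM=2
i=7 t=10 v=7: → [8,16); WM=8; [0,8) fires=6
i=8 t=11 v=9: → [8,16); WM=8
i=9 t=13 v=5: → [8,16); WM=8
i=10 t=13 v=6: → [8,16); WM=8
i=11 t=16 v=4: → [16,24); WM=14
i=12 t=11 v=2: DROP (t<14-1); WM=14
i=13 t=16 v=9: → [16,24); WM=14
i=14 t=19 v=8: → [16,24); WM=14
i=15 t=22 v=7: → [16,24); WM=20; [8,16) fires=4
i=16 t=23 v=3: → [16,24); WM=20
i=17 t=25 v=5: → [24,32); WM=20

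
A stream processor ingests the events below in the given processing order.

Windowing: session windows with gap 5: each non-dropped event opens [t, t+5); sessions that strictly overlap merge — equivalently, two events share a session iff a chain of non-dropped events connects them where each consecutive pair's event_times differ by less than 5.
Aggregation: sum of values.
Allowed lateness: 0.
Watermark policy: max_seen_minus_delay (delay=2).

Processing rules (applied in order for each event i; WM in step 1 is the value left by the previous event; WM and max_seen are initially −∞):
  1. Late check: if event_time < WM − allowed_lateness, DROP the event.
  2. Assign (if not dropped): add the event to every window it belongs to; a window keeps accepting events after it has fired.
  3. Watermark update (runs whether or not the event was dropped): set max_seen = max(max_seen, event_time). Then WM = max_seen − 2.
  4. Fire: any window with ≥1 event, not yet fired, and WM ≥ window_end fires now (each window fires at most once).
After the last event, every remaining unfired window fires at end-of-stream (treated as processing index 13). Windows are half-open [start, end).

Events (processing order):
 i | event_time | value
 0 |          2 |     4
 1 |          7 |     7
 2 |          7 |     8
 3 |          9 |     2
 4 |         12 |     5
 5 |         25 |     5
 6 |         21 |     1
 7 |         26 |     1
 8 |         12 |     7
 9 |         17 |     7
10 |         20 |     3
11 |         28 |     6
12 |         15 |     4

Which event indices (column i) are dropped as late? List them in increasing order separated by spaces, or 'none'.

i=0 t=2 v=4: → [2,7); WM=0
i=1 t=7 v=7: → [7,12); WM=5
i=2 t=7 v=8: → [7,12); WM=5
i=3 t=9 v=2: → [7,14); WM=7
i=4 t=12 v=5: → [7,17); WM=10
i=5 t=25 v=5: → [25,30); WM=23
i=6 t=21 v=1: DROP (t<23-0); WM=23
i=7 t=26 v=1: → [25,31); WM=24
i=8 t=12 v=7: DROP (t<24-0); WM=24
i=9 t=17 v=7: DROP (t<24-0); WM=24
i=10 t=20 v=3: DROP (t<24-0); WM=24
i=11 t=28 v=6: → [25,33); WM=26
i=12 t=15 v=4: DROP (t<26-0); WM=26

6 8 9 10 12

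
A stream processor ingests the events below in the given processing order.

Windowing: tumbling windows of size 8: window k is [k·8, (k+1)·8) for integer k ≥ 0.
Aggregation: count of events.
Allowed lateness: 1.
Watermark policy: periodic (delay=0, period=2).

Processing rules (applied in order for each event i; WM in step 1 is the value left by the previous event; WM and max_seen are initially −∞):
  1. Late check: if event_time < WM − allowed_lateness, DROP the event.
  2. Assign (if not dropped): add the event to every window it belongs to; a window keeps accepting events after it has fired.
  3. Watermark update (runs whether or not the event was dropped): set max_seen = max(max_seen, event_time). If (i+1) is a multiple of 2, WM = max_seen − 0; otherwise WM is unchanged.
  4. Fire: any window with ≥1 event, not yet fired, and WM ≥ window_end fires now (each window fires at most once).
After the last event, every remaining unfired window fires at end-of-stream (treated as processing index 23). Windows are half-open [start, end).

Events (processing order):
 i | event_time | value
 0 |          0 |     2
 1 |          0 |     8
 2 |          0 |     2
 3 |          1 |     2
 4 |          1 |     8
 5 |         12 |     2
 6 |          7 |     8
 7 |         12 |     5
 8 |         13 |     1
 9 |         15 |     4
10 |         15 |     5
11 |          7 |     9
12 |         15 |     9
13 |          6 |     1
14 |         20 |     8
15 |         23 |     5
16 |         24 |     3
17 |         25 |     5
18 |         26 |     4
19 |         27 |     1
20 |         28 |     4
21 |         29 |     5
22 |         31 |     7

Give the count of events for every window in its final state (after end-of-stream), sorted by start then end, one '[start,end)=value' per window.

[0,8)=5 [8,16)=6 [16,24)=2 [24,32)=7

i=0 t=0 v=2: → [0,8); WM=−∞
i=1 t=0 v=8: → [0,8); WM=0
i=2 t=0 v=2: → [0,8); WM=0
i=3 t=1 v=2: → [0,8); WM=1
i=4 t=1 v=8: → [0,8); WM=1
i=5 t=12 v=2: → [8,16); WM=12; [0,8) fires=5
i=6 t=7 v=8: DROP (t<12-1); WM=12
i=7 t=12 v=5: → [8,16); WM=12
i=8 t=13 v=1: → [8,16); WM=12
i=9 t=15 v=4: → [8,16); WM=15
i=10 t=15 v=5: → [8,16); WM=15
i=11 t=7 v=9: DROP (t<15-1); WM=15
i=12 t=15 v=9: → [8,16); WM=15
i=13 t=6 v=1: DROP (t<15-1); WM=15
i=14 t=20 v=8: → [16,24); WM=15
i=15 t=23 v=5: → [16,24); WM=23; [8,16) fires=6
i=16 t=24 v=3: → [24,32); WM=23
i=17 t=25 v=5: → [24,32); WM=25; [16,24) fires=2
i=18 t=26 v=4: → [24,32); WM=25
i=19 t=27 v=1: → [24,32); WM=27
i=20 t=28 v=4: → [24,32); WM=27
i=21 t=29 v=5: → [24,32); WM=29
i=22 t=31 v=7: → [24,32); WM=29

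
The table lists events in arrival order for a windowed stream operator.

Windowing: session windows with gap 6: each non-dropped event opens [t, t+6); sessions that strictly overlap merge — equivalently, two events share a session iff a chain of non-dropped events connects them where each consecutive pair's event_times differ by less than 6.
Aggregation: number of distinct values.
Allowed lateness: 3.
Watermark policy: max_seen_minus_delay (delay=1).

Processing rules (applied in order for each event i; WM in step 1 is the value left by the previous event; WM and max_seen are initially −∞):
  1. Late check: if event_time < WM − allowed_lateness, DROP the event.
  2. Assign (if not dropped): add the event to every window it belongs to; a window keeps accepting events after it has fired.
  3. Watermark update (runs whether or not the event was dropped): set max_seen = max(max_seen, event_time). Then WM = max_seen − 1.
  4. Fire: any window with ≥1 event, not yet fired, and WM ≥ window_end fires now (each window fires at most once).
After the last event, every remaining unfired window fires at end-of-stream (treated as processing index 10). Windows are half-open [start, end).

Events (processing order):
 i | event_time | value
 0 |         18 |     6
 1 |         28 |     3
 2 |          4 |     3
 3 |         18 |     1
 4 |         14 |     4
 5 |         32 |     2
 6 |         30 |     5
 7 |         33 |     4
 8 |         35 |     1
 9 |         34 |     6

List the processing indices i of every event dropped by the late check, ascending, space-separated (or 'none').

2 3 4

i=0 t=18 v=6: → [18,24); WM=17
i=1 t=28 v=3: → [28,34); WM=27
i=2 t=4 v=3: DROP (t<27-3); WM=27
i=3 t=18 v=1: DROP (t<27-3); WM=27
i=4 t=14 v=4: DROP (t<27-3); WM=27
i=5 t=32 v=2: → [28,38); WM=31
i=6 t=30 v=5: → [28,38); WM=31
i=7 t=33 v=4: → [28,39); WM=32
i=8 t=35 v=1: → [28,41); WM=34
i=9 t=34 v=6: → [28,41); WM=34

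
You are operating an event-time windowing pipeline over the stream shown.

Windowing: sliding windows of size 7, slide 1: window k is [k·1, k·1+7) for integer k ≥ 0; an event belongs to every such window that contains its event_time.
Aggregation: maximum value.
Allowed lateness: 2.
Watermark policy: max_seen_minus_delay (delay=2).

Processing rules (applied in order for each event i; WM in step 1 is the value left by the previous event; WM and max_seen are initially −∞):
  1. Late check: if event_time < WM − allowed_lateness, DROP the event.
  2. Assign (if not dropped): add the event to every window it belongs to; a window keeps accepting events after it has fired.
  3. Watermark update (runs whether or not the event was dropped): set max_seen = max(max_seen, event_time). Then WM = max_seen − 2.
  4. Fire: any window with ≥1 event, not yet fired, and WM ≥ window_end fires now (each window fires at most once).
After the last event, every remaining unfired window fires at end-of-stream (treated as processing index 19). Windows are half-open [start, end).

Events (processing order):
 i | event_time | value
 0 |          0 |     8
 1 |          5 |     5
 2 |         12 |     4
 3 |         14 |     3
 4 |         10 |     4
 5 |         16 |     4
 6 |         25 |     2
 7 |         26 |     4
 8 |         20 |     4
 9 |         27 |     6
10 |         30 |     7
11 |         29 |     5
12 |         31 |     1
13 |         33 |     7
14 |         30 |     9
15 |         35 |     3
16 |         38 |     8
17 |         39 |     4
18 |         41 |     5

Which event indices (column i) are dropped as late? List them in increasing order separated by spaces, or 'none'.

8

i=0 t=0 v=8: → [0,7); WM=-2
i=1 t=5 v=5: → [5,12),[4,11),[3,10),[2,9),[1,8),[0,7); WM=3
i=2 t=12 v=4: → [12,19),[11,18),[10,17),[9,16),[8,15),[7,14),[6,13); WM=10; [0,7) fires=8 [1,8) fires=5 [2,9) fires=5 [3,10) fires=5
i=3 t=14 v=3: → [14,21),[13,20),[12,19),[11,18),[10,17),[9,16),[8,15); WM=12; [4,11) fires=5 [5,12) fires=5
i=4 t=10 v=4: → [10,17),[9,16),[8,15),[7,14),[6,13),[5,12),[4,11); WM=12
i=5 t=16 v=4: → [16,23),[15,22),[14,21),[13,20),[12,19),[11,18),[10,17); WM=14; [6,13) fires=4 [7,14) fires=4
i=6 t=25 v=2: → [25,32),[24,31),[23,30),[22,29),[21,28),[20,27),[19,26); WM=23; [8,15) fires=4 [9,16) fires=4 [10,17) fires=4 [11,18) fires=4 [12,19) fires=4 [13,20) fires=4 [14,21) fires=4 [15,22) fires=4 [16,23) fires=4
i=7 t=26 v=4: → [26,33),[25,32),[24,31),[23,30),[22,29),[21,28),[20,27); WM=24
i=8 t=20 v=4: DROP (t<24-2); WM=24
i=9 t=27 v=6: → [27,34),[26,33),[25,32),[24,31),[23,30),[22,29),[21,28); WM=25
i=10 t=30 v=7: → [30,37),[29,36),[28,35),[27,34),[26,33),[25,32),[24,31); WM=28; [19,26) fires=2 [20,27) fires=4 [21,28) fires=6
i=11 t=29 v=5: → [29,36),[28,35),[27,34),[26,33),[25,32),[24,31),[23,30); WM=28
i=12 t=31 v=1: → [31,38),[30,37),[29,36),[28,35),[27,34),[26,33),[25,32); WM=29; [22,29) fires=6
i=13 t=33 v=7: → [33,40),[32,39),[31,38),[30,37),[29,36),[28,35),[27,34); WM=31; [23,30) fires=6 [24,31) fires=7
i=14 t=30 v=9: → [30,37),[29,36),[28,35),[27,34),[26,33),[25,32),[24,31); WM=31
i=15 t=35 v=3: → [35,42),[34,41),[33,40),[32,39),[31,38),[30,37),[29,36); WM=33; [25,32) fires=9 [26,33) fires=9
i=16 t=38 v=8: → [38,45),[37,44),[36,43),[35,42),[34,41),[33,40),[32,39); WM=36; [27,34) fires=9 [28,35) fires=9 [29,36) fires=9
i=17 t=39 v=4: → [39,46),[38,45),[37,44),[36,43),[35,42),[34,41),[33,40); WM=37; [30,37) fires=9
i=18 t=41 v=5: → [41,48),[40,47),[39,46),[38,45),[37,44),[36,43),[35,42); WM=39; [31,38) fires=7 [32,39) fires=8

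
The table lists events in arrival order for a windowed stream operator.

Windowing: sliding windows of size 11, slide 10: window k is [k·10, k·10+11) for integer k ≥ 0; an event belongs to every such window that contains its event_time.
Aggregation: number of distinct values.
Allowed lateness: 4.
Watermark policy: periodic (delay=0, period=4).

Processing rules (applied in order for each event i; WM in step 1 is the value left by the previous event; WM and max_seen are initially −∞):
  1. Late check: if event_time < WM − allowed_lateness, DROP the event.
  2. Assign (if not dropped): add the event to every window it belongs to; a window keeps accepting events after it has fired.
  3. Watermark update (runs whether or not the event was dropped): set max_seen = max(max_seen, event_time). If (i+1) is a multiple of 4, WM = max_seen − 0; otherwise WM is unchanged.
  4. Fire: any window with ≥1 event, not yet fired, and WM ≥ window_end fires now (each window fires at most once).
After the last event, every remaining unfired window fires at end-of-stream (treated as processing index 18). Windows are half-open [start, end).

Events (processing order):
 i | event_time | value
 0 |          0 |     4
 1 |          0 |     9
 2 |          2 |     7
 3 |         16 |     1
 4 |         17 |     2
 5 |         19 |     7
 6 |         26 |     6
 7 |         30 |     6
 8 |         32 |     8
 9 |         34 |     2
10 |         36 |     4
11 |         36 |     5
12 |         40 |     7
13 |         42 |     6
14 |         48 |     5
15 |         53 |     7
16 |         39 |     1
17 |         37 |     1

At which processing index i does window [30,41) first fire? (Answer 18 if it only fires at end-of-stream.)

15

i=0 t=0 v=4: → [0,11); WM=−∞
i=1 t=0 v=9: → [0,11); WM=−∞
i=2 t=2 v=7: → [0,11); WM=−∞
i=3 t=16 v=1: → [10,21); WM=16; [0,11) fires=3
i=4 t=17 v=2: → [10,21); WM=16
i=5 t=19 v=7: → [10,21); WM=16
i=6 t=26 v=6: → [20,31); WM=16
i=7 t=30 v=6: → [30,41),[20,31); WM=30; [10,21) fires=3
i=8 t=32 v=8: → [30,41); WM=30
i=9 t=34 v=2: → [30,41); WM=30
i=10 t=36 v=4: → [30,41); WM=30
i=11 t=36 v=5: → [30,41); WM=36; [20,31) fires=1
i=12 t=40 v=7: → [40,51),[30,41); WM=36
i=13 t=42 v=6: → [40,51); WM=36
i=14 t=48 v=5: → [40,51); WM=36
i=15 t=53 v=7: → [50,61); WM=53; [30,41) fires=6 [40,51) fires=3
i=16 t=39 v=1: DROP (t<53-4); WM=53
i=17 t=37 v=1: DROP (t<53-4); WM=53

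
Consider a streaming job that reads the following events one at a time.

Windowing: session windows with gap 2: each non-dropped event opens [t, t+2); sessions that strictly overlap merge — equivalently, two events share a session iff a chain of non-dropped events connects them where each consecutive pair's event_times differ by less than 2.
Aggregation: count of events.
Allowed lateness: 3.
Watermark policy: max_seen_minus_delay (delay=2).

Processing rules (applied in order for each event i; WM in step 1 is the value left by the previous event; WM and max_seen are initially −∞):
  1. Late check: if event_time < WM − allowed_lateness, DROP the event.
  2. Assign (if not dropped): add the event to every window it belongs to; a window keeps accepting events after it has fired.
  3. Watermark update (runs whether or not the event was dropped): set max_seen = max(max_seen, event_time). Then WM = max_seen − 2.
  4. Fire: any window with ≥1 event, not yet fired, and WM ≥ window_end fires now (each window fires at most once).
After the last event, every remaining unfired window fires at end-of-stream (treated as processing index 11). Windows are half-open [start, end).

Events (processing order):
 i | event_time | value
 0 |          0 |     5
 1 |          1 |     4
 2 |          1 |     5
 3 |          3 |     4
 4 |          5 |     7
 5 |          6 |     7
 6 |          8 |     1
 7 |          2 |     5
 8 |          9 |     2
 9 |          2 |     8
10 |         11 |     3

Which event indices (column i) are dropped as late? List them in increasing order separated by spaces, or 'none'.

7 9

i=0 t=0 v=5: → [0,2); WM=-2
i=1 t=1 v=4: → [0,3); WM=-1
i=2 t=1 v=5: → [0,3); WM=-1
i=3 t=3 v=4: → [3,5); WM=1
i=4 t=5 v=7: → [5,7); WM=3
i=5 t=6 v=7: → [5,8); WM=4
i=6 t=8 v=1: → [8,10); WM=6
i=7 t=2 v=5: DROP (t<6-3); WM=6
i=8 t=9 v=2: → [8,11); WM=7
i=9 t=2 v=8: DROP (t<7-3); WM=7
i=10 t=11 v=3: → [11,13); WM=9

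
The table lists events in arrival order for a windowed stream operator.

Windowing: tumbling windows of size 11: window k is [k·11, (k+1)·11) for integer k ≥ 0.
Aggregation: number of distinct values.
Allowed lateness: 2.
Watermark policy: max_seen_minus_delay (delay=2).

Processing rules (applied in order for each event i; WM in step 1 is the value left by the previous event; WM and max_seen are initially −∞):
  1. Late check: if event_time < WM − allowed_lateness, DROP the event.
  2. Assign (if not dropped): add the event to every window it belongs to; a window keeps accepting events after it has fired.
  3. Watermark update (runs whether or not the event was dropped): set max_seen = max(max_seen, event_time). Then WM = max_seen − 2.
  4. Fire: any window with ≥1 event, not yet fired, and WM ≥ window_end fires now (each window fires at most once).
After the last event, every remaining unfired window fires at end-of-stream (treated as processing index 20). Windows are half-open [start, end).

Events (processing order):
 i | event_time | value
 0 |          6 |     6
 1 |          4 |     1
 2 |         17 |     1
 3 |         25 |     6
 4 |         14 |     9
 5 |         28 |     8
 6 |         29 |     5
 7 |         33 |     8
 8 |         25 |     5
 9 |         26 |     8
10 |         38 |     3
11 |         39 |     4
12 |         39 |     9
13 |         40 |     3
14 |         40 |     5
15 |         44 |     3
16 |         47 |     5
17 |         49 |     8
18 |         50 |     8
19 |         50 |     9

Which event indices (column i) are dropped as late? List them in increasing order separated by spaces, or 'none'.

4 8 9

i=0 t=6 v=6: → [0,11); WM=4
i=1 t=4 v=1: → [0,11); WM=4
i=2 t=17 v=1: → [11,22); WM=15; [0,11) fires=2
i=3 t=25 v=6: → [22,33); WM=23; [11,22) fires=1
i=4 t=14 v=9: DROP (t<23-2); WM=23
i=5 t=28 v=8: → [22,33); WM=26
i=6 t=29 v=5: → [22,33); WM=27
i=7 t=33 v=8: → [33,44); WM=31
i=8 t=25 v=5: DROP (t<31-2); WM=31
i=9 t=26 v=8: DROP (t<31-2); WM=31
i=10 t=38 v=3: → [33,44); WM=36; [22,33) fires=3
i=11 t=39 v=4: → [33,44); WM=37
i=12 t=39 v=9: → [33,44); WM=37
i=13 t=40 v=3: → [33,44); WM=38
i=14 t=40 v=5: → [33,44); WM=38
i=15 t=44 v=3: → [44,55); WM=42
i=16 t=47 v=5: → [44,55); WM=45; [33,44) fires=5
i=17 t=49 v=8: → [44,55); WM=47
i=18 t=50 v=8: → [44,55); WM=48
i=19 t=50 v=9: → [44,55); WM=48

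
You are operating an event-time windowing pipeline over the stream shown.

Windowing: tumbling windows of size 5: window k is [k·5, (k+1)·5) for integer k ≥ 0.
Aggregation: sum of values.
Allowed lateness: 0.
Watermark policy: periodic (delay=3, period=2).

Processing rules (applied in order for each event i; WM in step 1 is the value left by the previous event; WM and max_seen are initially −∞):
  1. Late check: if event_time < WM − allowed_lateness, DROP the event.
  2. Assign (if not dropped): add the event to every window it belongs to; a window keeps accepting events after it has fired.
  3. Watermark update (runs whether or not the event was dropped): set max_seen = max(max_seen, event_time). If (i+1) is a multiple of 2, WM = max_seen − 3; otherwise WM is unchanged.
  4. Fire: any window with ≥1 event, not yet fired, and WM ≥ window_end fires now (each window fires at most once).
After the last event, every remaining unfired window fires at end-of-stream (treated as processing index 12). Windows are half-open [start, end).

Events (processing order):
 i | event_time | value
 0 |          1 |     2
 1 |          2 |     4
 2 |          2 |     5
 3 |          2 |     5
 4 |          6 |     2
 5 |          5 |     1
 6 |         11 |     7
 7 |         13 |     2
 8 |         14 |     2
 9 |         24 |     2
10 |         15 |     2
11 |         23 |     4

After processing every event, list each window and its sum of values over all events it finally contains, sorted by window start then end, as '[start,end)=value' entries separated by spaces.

[0,5)=16 [5,10)=3 [10,15)=11 [20,25)=6

i=0 t=1 v=2: → [0,5); WM=−∞
i=1 t=2 v=4: → [0,5); WM=-1
i=2 t=2 v=5: → [0,5); WM=-1
i=3 t=2 v=5: → [0,5); WM=-1
i=4 t=6 v=2: → [5,10); WM=-1
i=5 t=5 v=1: → [5,10); WM=3
i=6 t=11 v=7: → [10,15); WM=3
i=7 t=13 v=2: → [10,15); WM=10; [0,5) fires=16 [5,10) fires=3
i=8 t=14 v=2: → [10,15); WM=10
i=9 t=24 v=2: → [20,25); WM=21; [10,15) fires=11
i=10 t=15 v=2: DROP (t<21-0); WM=21
i=11 t=23 v=4: → [20,25); WM=21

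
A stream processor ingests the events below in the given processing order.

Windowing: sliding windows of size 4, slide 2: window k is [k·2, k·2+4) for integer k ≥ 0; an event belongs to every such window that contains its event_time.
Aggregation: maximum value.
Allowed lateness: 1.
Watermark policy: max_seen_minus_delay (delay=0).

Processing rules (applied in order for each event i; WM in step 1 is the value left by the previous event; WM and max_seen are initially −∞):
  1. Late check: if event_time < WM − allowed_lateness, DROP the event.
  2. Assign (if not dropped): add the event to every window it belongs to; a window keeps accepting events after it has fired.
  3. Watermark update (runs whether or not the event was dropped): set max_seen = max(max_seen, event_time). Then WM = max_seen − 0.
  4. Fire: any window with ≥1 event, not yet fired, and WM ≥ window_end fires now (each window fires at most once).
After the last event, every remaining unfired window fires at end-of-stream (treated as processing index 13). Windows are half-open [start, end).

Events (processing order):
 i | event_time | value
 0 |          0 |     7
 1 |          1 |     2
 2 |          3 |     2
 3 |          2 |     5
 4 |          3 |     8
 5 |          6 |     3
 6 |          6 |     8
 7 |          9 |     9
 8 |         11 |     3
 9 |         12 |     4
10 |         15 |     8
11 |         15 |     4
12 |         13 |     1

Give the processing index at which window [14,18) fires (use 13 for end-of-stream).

i=0 t=0 v=7: → [0,4); WM=0
i=1 t=1 v=2: → [0,4); WM=1
i=2 t=3 v=2: → [2,6),[0,4); WM=3
i=3 t=2 v=5: → [2,6),[0,4); WM=3
i=4 t=3 v=8: → [2,6),[0,4); WM=3
i=5 t=6 v=3: → [6,10),[4,8); WM=6; [0,4) fires=8 [2,6) fires=8
i=6 t=6 v=8: → [6,10),[4,8); WM=6
i=7 t=9 v=9: → [8,12),[6,10); WM=9; [4,8) fires=8
i=8 t=11 v=3: → [10,14),[8,12); WM=11; [6,10) fires=9
i=9 t=12 v=4: → [12,16),[10,14); WM=12; [8,12) fires=9
i=10 t=15 v=8: → [14,18),[12,16); WM=15; [10,14) fires=4
i=11 t=15 v=4: → [14,18),[12,16); WM=15
i=12 t=13 v=1: DROP (t<15-1); WM=15

13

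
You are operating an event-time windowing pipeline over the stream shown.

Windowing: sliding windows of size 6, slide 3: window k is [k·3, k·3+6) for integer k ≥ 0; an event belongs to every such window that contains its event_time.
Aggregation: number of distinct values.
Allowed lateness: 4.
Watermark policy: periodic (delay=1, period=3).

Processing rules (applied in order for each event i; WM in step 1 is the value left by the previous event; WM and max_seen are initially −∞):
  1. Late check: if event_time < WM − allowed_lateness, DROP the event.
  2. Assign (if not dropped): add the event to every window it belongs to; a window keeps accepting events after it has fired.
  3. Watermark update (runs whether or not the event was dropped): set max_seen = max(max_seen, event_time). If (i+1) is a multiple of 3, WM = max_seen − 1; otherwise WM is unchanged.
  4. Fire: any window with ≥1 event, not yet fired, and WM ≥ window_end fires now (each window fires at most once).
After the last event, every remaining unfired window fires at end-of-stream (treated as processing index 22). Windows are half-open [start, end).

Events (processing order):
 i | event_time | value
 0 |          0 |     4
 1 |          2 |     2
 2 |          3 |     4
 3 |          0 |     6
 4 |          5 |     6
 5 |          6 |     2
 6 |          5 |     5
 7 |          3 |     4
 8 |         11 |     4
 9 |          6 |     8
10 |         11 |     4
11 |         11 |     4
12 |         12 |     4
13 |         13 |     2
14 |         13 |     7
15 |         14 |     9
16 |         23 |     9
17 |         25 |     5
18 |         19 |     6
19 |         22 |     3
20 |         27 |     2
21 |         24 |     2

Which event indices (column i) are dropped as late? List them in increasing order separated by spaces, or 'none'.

18

i=0 t=0 v=4: → [0,6); WM=−∞
i=1 t=2 v=2: → [0,6); WM=−∞
i=2 t=3 v=4: → [3,9),[0,6); WM=2
i=3 t=0 v=6: → [0,6); WM=2
i=4 t=5 v=6: → [3,9),[0,6); WM=2
i=5 t=6 v=2: → [6,12),[3,9); WM=5
i=6 t=5 v=5: → [3,9),[0,6); WM=5
i=7 t=3 v=4: → [3,9),[0,6); WM=5
i=8 t=11 v=4: → [9,15),[6,12); WM=10; [0,6) fires=4 [3,9) fires=4
i=9 t=6 v=8: → [6,12),[3,9); WM=10
i=10 t=11 v=4: → [9,15),[6,12); WM=10
i=11 t=11 v=4: → [9,15),[6,12); WM=10
i=12 t=12 v=4: → [12,18),[9,15); WM=10
i=13 t=13 v=2: → [12,18),[9,15); WM=10
i=14 t=13 v=7: → [12,18),[9,15); WM=12; [6,12) fires=3
i=15 t=14 v=9: → [12,18),[9,15); WM=12
i=16 t=23 v=9: → [21,27),[18,24); WM=12
i=17 t=25 v=5: → [24,30),[21,27); WM=24; [9,15) fires=4 [12,18) fires=4 [18,24) fires=1
i=18 t=19 v=6: DROP (t<24-4); WM=24
i=19 t=22 v=3: → [21,27),[18,24); WM=24
i=20 t=27 v=2: → [27,33),[24,30); WM=26
i=21 t=24 v=2: → [24,30),[21,27); WM=26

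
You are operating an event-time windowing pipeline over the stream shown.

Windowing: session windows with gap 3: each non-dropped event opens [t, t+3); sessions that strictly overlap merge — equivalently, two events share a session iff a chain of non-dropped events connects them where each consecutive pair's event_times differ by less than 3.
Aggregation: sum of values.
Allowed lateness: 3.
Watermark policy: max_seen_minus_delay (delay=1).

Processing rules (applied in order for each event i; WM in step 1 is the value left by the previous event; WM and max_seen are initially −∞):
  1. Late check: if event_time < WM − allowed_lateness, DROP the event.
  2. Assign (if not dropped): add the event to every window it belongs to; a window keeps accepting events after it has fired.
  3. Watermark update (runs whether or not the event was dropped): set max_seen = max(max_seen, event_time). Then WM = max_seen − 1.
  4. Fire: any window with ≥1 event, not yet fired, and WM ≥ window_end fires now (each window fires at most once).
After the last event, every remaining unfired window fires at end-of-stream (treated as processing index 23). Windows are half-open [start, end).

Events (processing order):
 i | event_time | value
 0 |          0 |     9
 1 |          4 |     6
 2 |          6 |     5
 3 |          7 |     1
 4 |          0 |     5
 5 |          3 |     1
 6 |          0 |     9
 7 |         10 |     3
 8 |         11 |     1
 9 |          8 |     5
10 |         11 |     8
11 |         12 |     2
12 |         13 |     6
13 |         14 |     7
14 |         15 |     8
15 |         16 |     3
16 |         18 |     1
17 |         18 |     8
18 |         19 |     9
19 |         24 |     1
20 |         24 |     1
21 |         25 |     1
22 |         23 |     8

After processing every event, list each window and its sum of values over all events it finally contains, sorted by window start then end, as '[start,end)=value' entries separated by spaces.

[0,3)=9 [3,22)=74 [23,28)=11

i=0 t=0 v=9: → [0,3); WM=-1
i=1 t=4 v=6: → [4,7); WM=3
i=2 t=6 v=5: → [4,9); WM=5
i=3 t=7 v=1: → [4,10); WM=6
i=4 t=0 v=5: DROP (t<6-3); WM=6
i=5 t=3 v=1: → [3,10); WM=6
i=6 t=0 v=9: DROP (t<6-3); WM=6
i=7 t=10 v=3: → [10,13); WM=9
i=8 t=11 v=1: → [10,14); WM=10
i=9 t=8 v=5: → [3,14); WM=10
i=10 t=11 v=8: → [3,14); WM=10
i=11 t=12 v=2: → [3,15); WM=11
i=12 t=13 v=6: → [3,16); WM=12
i=13 t=14 v=7: → [3,17); WM=13
i=14 t=15 v=8: → [3,18); WM=14
i=15 t=16 v=3: → [3,19); WM=15
i=16 t=18 v=1: → [3,21); WM=17
i=17 t=18 v=8: → [3,21); WM=17
i=18 t=19 v=9: → [3,22); WM=18
i=19 t=24 v=1: → [24,27); WM=23
i=20 t=24 v=1: → [24,27); WM=23
i=21 t=25 v=1: → [24,28); WM=24
i=22 t=23 v=8: → [23,28); WM=24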